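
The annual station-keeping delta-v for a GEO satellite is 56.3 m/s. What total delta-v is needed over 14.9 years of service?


dV = rate * years = 56.3 * 14.9
dV = 838.8700 m/s

838.8700 m/s


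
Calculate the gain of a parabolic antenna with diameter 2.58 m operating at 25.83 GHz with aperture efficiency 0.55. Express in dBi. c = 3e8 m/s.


lambda = c/f = 3e8 / 2.583e+10 = 0.0116144 m
G = eta*(pi*D/lambda)^2 = 0.55*(pi*2.58/0.0116144)^2
G = 267860.1759 (linear)
G = 10*log10(267860.1759) = 54.2791 dBi

54.2791 dBi


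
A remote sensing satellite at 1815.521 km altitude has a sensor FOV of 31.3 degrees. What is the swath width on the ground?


FOV = 31.3 deg = 0.5462881 rad
swath = 2 * alt * tan(FOV/2) = 2 * 1815.521 * tan(0.273144)
swath = 2 * 1815.521 * 0.2801459
swath = 1017.2217 km

1017.2217 km


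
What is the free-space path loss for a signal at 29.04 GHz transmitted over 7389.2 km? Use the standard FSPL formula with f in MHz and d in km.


f = 29.04 GHz = 29040.0000 MHz
d = 7389.2 km
FSPL = 32.44 + 20*log10(29040.0000) + 20*log10(7389.2)
FSPL = 32.44 + 89.2599 + 77.3719
FSPL = 199.0719 dB

199.0719 dB


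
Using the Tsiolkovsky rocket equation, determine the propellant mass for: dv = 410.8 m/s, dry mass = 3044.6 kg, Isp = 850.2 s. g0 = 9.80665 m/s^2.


ve = Isp * g0 = 850.2 * 9.80665 = 8337.613830 m/s
mass ratio = exp(dv/ve) = exp(410.8/8337.613830) = 1.05050468
m_prop = m_dry * (mr - 1) = 3044.6 * (1.05050468 - 1)
m_prop = 153.7665 kg

153.7665 kg


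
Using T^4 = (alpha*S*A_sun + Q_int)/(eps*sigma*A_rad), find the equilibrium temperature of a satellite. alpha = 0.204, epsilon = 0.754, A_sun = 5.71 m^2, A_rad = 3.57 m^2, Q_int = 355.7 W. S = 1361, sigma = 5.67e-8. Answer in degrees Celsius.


Numerator = alpha*S*A_sun + Q_int = 0.204*1361*5.71 + 355.7 = 1941.0472 W
Denominator = eps*sigma*A_rad = 0.754*5.67e-8*3.57 = 1.5262393e-07 W/K^4
T^4 = 1.2717844e+10 K^4
T = 335.8175 K = 62.6675 C

62.6675 degrees Celsius


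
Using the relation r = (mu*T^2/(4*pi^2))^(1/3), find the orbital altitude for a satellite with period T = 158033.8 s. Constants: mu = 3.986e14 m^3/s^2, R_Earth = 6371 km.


T = 158033.8 s
r = (mu*T^2/(4*pi^2))^(1/3) = (3.986e14 * 158033.8^2 / (4*pi^2))^(1/3)
r = 6.3177025e+07 m = 63177.0255 km
alt = r - R_E = 63177.0255 - 6371 = 56806.0255 km

56806.0255 km


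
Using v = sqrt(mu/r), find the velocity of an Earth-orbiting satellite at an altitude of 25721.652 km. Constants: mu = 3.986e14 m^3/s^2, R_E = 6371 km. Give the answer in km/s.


r = R_E + alt = 6371.0 + 25721.652 = 32092.6520 km = 3.2092652e+07 m
v = sqrt(mu/r) = sqrt(3.986e14 / 3.2092652e+07) = 3524.2430 m/s = 3.5242 km/s

3.5242 km/s


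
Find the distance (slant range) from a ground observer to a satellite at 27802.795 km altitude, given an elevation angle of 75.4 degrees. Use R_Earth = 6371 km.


h = 27802.795 km, el = 75.4 deg
d = -R_E*sin(el) + sqrt((R_E*sin(el))^2 + 2*R_E*h + h^2)
d = -6371.0000*sin(1.3160) + sqrt((6371.0000*0.9677092)^2 + 2*6371.0000*27802.795 + 27802.795^2)
d = 27970.7651 km

27970.7651 km


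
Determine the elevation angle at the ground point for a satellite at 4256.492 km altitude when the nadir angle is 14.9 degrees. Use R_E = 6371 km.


r = R_E + alt = 10627.4920 km
Law of sines in the satellite / Earth-center / ground-point triangle:
  sin(nadir)/R_E = sin(90 + el)/r  =>  cos(el) = (r/R_E)*sin(nadir)
cos(el) = (10627.4920 / 6371.0000) * sin(14.9 deg) = 0.4289243
el = arccos(0.4289243) = 64.6007 deg
(Earth-central angle = 90 - nadir - el = 10.4993 deg)

64.6007 degrees


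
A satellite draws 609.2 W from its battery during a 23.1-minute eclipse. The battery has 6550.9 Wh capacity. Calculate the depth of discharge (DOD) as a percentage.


E_used = P * t / 60 = 609.2 * 23.1 / 60 = 234.5420 Wh
DOD = E_used / E_total * 100 = 234.5420 / 6550.9 * 100
DOD = 3.5803 %

3.5803 %


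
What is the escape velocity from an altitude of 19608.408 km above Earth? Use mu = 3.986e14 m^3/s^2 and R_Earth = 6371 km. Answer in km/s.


r = 6371.0 + 19608.408 = 25979.4080 km = 2.5979408e+07 m
v_esc = sqrt(2*mu/r) = sqrt(2*3.986e14 / 2.5979408e+07)
v_esc = 5539.4803 m/s = 5.5395 km/s

5.5395 km/s


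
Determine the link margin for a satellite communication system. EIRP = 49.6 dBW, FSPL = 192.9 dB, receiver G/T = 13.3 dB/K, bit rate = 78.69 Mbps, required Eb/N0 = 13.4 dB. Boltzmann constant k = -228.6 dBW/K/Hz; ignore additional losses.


C/N0 = EIRP - FSPL + G/T - k = 49.6 - 192.9 + 13.3 - (-228.6)
C/N0 = 98.6000 dB-Hz
R_b = 78.69 Mbps = 7.869e+07 bps -> 10*log10(R_b) = 78.9592 dB-Hz
Eb/N0 = C/N0 - 10*log10(R_b) = 98.6000 - 78.9592 = 19.6408 dB
Margin = Eb/N0 - Eb/N0_req = 19.6408 - 13.4 = 6.2408 dB (link closes)

6.2408 dB


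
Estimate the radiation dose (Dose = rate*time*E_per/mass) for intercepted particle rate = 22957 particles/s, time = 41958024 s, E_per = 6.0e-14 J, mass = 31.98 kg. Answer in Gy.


Total energy deposited = rate * time * E_per
  = 22957 * 41958024 * 6.0e-14 = 0.05779382 J
Dose = E_total / mass = 0.05779382 / 31.98
Dose = 0.001807186 Gy

0.0018 Gy


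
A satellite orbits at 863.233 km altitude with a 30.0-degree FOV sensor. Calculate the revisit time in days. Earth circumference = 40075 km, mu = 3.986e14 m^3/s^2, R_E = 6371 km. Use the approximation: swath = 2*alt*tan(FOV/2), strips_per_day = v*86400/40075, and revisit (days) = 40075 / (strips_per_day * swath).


swath = 2*863.233*tan(0.2617994) = 462.6052 km
v = sqrt(mu/r) = 7422.8793 m/s = 7.4229 km/s
strips/day = v*86400/40075 = 7.4229*86400/40075 = 16.0034
coverage/day = strips * swath = 16.0034 * 462.6052 = 7403.2616 km
revisit = 40075 / 7403.2616 = 5.4132 days

5.4132 days


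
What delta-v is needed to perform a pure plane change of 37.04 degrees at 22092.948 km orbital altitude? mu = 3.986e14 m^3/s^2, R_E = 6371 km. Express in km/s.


r = 28463.9480 km = 2.8463948e+07 m
V = sqrt(mu/r) = 3742.1490 m/s
di = 37.04 deg = 0.64647 rad
dV = 2*V*sin(di/2) = 2*3742.1490*sin(0.323235)
dV = 2377.2800 m/s = 2.3773 km/s

2.3773 km/s


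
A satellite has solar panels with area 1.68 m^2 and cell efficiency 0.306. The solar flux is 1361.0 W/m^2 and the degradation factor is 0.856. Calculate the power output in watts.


P = area * eta * S * degradation
P = 1.68 * 0.306 * 1361.0 * 0.856
P = 598.9114 W

598.9114 W


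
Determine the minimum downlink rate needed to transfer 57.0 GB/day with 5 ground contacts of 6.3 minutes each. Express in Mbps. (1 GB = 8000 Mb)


total contact time = 5 * 6.3 * 60 = 1890.0000 s
data = 57.0 GB = 456000.0000 Mb
rate = 456000.0000 / 1890.0000 = 241.2698 Mbps

241.2698 Mbps


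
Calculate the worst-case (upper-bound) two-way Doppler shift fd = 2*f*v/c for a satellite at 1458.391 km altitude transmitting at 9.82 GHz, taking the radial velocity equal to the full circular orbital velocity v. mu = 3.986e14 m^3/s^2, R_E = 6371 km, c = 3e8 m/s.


r = 7.829391e+06 m
v = sqrt(mu/r) = 7135.1754 m/s (worst-case radial velocity)
f = 9.82 GHz = 9.82e+09 Hz
fd = 2*f*v/c = 2*9.82e+09*7135.1754/3.0e+08
fd = 467116.1521 Hz

467116.1521 Hz


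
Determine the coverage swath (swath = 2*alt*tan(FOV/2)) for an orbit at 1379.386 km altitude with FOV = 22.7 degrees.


FOV = 22.7 deg = 0.3961897 rad
swath = 2 * alt * tan(FOV/2) = 2 * 1379.386 * tan(0.1980949)
swath = 2 * 1379.386 * 0.2007274
swath = 553.7611 km

553.7611 km


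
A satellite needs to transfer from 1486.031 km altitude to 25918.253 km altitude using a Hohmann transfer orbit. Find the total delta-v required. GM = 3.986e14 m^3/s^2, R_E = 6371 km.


r1 = 7857.0310 km = 7.857031e+06 m
r2 = 32289.2530 km = 3.2289253e+07 m
dv1 = sqrt(mu/r1)*(sqrt(2*r2/(r1+r2)) - 1) = 1910.9834 m/s
dv2 = sqrt(mu/r2)*(1 - sqrt(2*r1/(r1+r2))) = 1315.3279 m/s
total dv = |dv1| + |dv2| = 1910.9834 + 1315.3279 = 3226.3112 m/s = 3.2263 km/s

3.2263 km/s


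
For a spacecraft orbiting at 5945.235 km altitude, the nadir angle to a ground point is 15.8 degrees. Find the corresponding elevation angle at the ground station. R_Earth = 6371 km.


r = R_E + alt = 12316.2350 km
Law of sines in the satellite / Earth-center / ground-point triangle:
  sin(nadir)/R_E = sin(90 + el)/r  =>  cos(el) = (r/R_E)*sin(nadir)
cos(el) = (12316.2350 / 6371.0000) * sin(15.8 deg) = 0.5263644
el = arccos(0.5263644) = 58.2399 deg
(Earth-central angle = 90 - nadir - el = 15.9601 deg)

58.2399 degrees


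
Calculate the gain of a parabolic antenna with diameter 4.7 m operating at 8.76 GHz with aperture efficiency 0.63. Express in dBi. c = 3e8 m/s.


lambda = c/f = 3e8 / 8.76e+09 = 0.03424658 m
G = eta*(pi*D/lambda)^2 = 0.63*(pi*4.7/0.03424658)^2
G = 117112.0852 (linear)
G = 10*log10(117112.0852) = 50.6860 dBi

50.6860 dBi


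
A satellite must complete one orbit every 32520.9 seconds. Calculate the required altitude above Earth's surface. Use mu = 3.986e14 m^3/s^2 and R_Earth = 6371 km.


T = 32520.9 s
r = (mu*T^2/(4*pi^2))^(1/3) = (3.986e14 * 32520.9^2 / (4*pi^2))^(1/3)
r = 2.2020857e+07 m = 22020.8573 km
alt = r - R_E = 22020.8573 - 6371 = 15649.8573 km

15649.8573 km


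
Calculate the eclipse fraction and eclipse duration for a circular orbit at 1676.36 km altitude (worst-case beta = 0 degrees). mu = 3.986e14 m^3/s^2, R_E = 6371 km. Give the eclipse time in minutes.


r = 8047.3600 km
T = 119.7402 min
Eclipse fraction = arcsin(R_E/r)/pi = arcsin(6371.0000/8047.3600)/pi
= arcsin(0.7916882)/pi = 0.2907975
Eclipse duration = 0.2907975 * 119.7402 = 34.8202 min

34.8202 minutes


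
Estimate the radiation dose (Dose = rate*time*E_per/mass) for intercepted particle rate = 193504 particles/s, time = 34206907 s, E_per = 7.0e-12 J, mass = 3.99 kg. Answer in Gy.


Total energy deposited = rate * time * E_per
  = 193504 * 34206907 * 7.0e-12 = 46.3342 J
Dose = E_total / mass = 46.3342 / 3.99
Dose = 11.6126 Gy

11.6126 Gy


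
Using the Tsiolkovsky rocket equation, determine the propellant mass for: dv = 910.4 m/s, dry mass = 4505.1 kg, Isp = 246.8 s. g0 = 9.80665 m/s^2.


ve = Isp * g0 = 246.8 * 9.80665 = 2420.281220 m/s
mass ratio = exp(dv/ve) = exp(910.4/2420.281220) = 1.45667237
m_prop = m_dry * (mr - 1) = 4505.1 * (1.45667237 - 1)
m_prop = 2057.3547 kg

2057.3547 kg


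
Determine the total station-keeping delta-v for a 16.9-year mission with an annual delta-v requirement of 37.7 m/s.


dV = rate * years = 37.7 * 16.9
dV = 637.1300 m/s

637.1300 m/s


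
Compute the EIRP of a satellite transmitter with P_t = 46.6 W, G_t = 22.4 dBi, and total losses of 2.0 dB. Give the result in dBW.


Pt = 46.6 W = 16.6839 dBW
EIRP = Pt_dBW + Gt - losses = 16.6839 + 22.4 - 2.0 = 37.0839 dBW

37.0839 dBW


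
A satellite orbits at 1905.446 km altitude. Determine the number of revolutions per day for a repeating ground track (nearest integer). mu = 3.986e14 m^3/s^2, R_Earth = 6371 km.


r = 8.276446e+06 m
T = 2*pi*sqrt(r^3/mu) = 7493.3678 s = 124.8895 min
revs/day = 1440 / 124.8895 = 11.5302
Rounded: 12 revolutions per day

12 revolutions per day


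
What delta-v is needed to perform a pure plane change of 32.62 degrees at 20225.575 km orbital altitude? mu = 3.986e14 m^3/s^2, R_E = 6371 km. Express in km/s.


r = 26596.5750 km = 2.6596575e+07 m
V = sqrt(mu/r) = 3871.2908 m/s
di = 32.62 deg = 0.5693264 rad
dV = 2*V*sin(di/2) = 2*3871.2908*sin(0.2846632)
dV = 2174.3819 m/s = 2.1744 km/s

2.1744 km/s


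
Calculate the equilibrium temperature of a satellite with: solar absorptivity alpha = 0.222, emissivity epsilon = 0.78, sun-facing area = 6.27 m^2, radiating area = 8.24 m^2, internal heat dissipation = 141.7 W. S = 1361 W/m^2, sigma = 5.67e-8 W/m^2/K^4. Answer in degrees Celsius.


Numerator = alpha*S*A_sun + Q_int = 0.222*1361*6.27 + 141.7 = 2036.1303 W
Denominator = eps*sigma*A_rad = 0.78*5.67e-8*8.24 = 3.6442224e-07 W/K^4
T^4 = 5.5872834e+09 K^4
T = 273.4010 K = 0.2510483 C

0.2510 degrees Celsius


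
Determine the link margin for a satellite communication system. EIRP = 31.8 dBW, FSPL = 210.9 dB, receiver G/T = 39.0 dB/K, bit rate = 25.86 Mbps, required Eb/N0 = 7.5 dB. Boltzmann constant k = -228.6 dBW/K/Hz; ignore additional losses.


C/N0 = EIRP - FSPL + G/T - k = 31.8 - 210.9 + 39.0 - (-228.6)
C/N0 = 88.5000 dB-Hz
R_b = 25.86 Mbps = 2.586e+07 bps -> 10*log10(R_b) = 74.1263 dB-Hz
Eb/N0 = C/N0 - 10*log10(R_b) = 88.5000 - 74.1263 = 14.3737 dB
Margin = Eb/N0 - Eb/N0_req = 14.3737 - 7.5 = 6.8737 dB (link closes)

6.8737 dB


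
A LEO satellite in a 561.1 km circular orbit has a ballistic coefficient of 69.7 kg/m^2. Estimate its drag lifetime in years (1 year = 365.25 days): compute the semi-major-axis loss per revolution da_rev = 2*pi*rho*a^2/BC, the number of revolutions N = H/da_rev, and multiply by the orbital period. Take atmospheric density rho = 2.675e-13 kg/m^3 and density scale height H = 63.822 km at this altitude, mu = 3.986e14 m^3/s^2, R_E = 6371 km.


a = R_E + alt = 6932.1000 km = 6.9321e+06 m
da_rev = 2*pi*rho*a^2/BC = 2*pi*2.675e-13*(6.9321e+06)^2/69.7 = 1.158779 m per revolution
N = H/da_rev = 63822.0000 m / 1.158779 m = 55076.9516 revolutions
P = 2*pi*sqrt(a^3/mu) = 5743.9209 s
lifetime = N*P = 55076.9516 * 5743.9209 = 3.1635765e+08 s = 3661.5469 days
years = 3661.5469 / 365.25 = 10.0248 years

10.0248 years


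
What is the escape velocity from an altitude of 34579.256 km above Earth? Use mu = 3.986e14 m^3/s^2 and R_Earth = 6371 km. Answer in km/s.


r = 6371.0 + 34579.256 = 40950.2560 km = 4.0950256e+07 m
v_esc = sqrt(2*mu/r) = sqrt(2*3.986e14 / 4.0950256e+07)
v_esc = 4412.2015 m/s = 4.4122 km/s

4.4122 km/s


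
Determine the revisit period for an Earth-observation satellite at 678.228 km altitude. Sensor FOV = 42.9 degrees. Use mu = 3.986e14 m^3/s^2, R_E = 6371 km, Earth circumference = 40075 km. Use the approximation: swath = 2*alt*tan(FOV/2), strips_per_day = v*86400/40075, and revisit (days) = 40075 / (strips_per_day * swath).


swath = 2*678.228*tan(0.3743731) = 532.9553 km
v = sqrt(mu/r) = 7519.6542 m/s = 7.5197 km/s
strips/day = v*86400/40075 = 7.5197*86400/40075 = 16.2121
coverage/day = strips * swath = 16.2121 * 532.9553 = 8640.3007 km
revisit = 40075 / 8640.3007 = 4.6381 days

4.6381 days


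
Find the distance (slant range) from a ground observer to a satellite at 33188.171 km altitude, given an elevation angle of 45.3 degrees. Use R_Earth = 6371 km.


h = 33188.171 km, el = 45.3 deg
d = -R_E*sin(el) + sqrt((R_E*sin(el))^2 + 2*R_E*h + h^2)
d = -6371.0000*sin(0.7906342) + sqrt((6371.0000*0.7107995)^2 + 2*6371.0000*33188.171 + 33188.171^2)
d = 34776.0219 km

34776.0219 km


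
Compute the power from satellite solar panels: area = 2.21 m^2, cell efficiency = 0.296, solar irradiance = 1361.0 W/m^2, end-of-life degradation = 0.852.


P = area * eta * S * degradation
P = 2.21 * 0.296 * 1361.0 * 0.852
P = 758.5456 W

758.5456 W


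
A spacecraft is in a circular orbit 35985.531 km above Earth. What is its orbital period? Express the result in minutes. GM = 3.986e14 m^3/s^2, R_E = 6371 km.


r = 42356.5310 km = 4.2356531e+07 m
T = 2*pi*sqrt(r^3/mu) = 2*pi*sqrt(7.5990824e+22 / 3.986e14)
T = 86754.4573 s = 1445.9076 min

1445.9076 minutes


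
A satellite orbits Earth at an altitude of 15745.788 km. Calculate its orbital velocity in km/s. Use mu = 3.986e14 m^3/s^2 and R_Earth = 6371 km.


r = R_E + alt = 6371.0 + 15745.788 = 22116.7880 km = 2.2116788e+07 m
v = sqrt(mu/r) = sqrt(3.986e14 / 2.2116788e+07) = 4245.2925 m/s = 4.2453 km/s

4.2453 km/s


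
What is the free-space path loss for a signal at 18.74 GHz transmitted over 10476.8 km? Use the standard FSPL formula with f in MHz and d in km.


f = 18.74 GHz = 18740.0000 MHz
d = 10476.8 km
FSPL = 32.44 + 20*log10(18740.0000) + 20*log10(10476.8)
FSPL = 32.44 + 85.4554 + 80.4046
FSPL = 198.3000 dB

198.3000 dB


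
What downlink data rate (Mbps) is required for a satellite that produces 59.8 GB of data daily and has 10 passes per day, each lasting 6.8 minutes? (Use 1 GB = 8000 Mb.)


total contact time = 10 * 6.8 * 60 = 4080.0000 s
data = 59.8 GB = 478400.0000 Mb
rate = 478400.0000 / 4080.0000 = 117.2549 Mbps

117.2549 Mbps


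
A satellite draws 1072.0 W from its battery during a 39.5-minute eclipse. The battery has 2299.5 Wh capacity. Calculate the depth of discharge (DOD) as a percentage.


E_used = P * t / 60 = 1072.0 * 39.5 / 60 = 705.7333 Wh
DOD = E_used / E_total * 100 = 705.7333 / 2299.5 * 100
DOD = 30.6907 %

30.6907 %


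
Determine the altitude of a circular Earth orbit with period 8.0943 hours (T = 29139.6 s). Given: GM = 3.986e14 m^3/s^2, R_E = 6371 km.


T = 29139.6 s
r = (mu*T^2/(4*pi^2))^(1/3) = (3.986e14 * 29139.6^2 / (4*pi^2))^(1/3)
r = 2.046672e+07 m = 20466.7198 km
alt = r - R_E = 20466.7198 - 6371 = 14095.7198 km

14095.7198 km


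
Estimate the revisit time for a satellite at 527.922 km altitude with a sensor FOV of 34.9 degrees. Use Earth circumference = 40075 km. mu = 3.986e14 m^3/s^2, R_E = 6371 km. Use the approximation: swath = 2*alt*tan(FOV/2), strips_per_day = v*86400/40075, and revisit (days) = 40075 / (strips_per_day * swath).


swath = 2*527.922*tan(0.30456) = 331.8936 km
v = sqrt(mu/r) = 7601.1277 m/s = 7.6011 km/s
strips/day = v*86400/40075 = 7.6011*86400/40075 = 16.3877
coverage/day = strips * swath = 16.3877 * 331.8936 = 5438.9760 km
revisit = 40075 / 5438.9760 = 7.3681 days

7.3681 days


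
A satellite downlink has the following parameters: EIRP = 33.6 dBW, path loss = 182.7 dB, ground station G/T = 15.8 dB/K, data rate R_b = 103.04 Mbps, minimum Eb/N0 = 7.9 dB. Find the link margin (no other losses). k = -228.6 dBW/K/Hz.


C/N0 = EIRP - FSPL + G/T - k = 33.6 - 182.7 + 15.8 - (-228.6)
C/N0 = 95.3000 dB-Hz
R_b = 103.04 Mbps = 1.0304e+08 bps -> 10*log10(R_b) = 80.1301 dB-Hz
Eb/N0 = C/N0 - 10*log10(R_b) = 95.3000 - 80.1301 = 15.1699 dB
Margin = Eb/N0 - Eb/N0_req = 15.1699 - 7.9 = 7.2699 dB (link closes)

7.2699 dB


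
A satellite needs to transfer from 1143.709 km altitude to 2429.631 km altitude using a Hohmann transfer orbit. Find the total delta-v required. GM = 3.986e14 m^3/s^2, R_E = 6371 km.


r1 = 7514.7090 km = 7.514709e+06 m
r2 = 8800.6310 km = 8.800631e+06 m
dv1 = sqrt(mu/r1)*(sqrt(2*r2/(r1+r2)) - 1) = 281.5698 m/s
dv2 = sqrt(mu/r2)*(1 - sqrt(2*r1/(r1+r2))) = 270.6589 m/s
total dv = |dv1| + |dv2| = 281.5698 + 270.6589 = 552.2287 m/s = 0.5522287 km/s

0.5522 km/s


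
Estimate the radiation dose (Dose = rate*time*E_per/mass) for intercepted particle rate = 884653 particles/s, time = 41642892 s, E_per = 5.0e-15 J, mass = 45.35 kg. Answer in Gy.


Total energy deposited = rate * time * E_per
  = 884653 * 41642892 * 5.0e-15 = 0.1841975 J
Dose = E_total / mass = 0.1841975 / 45.35
Dose = 0.004061688 Gy

0.0041 Gy


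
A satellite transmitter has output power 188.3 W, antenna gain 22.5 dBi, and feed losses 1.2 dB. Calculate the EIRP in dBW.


Pt = 188.3 W = 22.7485 dBW
EIRP = Pt_dBW + Gt - losses = 22.7485 + 22.5 - 1.2 = 44.0485 dBW

44.0485 dBW


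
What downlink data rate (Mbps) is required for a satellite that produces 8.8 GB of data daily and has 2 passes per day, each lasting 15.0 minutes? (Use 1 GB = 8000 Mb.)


total contact time = 2 * 15.0 * 60 = 1800.0000 s
data = 8.8 GB = 70400.0000 Mb
rate = 70400.0000 / 1800.0000 = 39.1111 Mbps

39.1111 Mbps


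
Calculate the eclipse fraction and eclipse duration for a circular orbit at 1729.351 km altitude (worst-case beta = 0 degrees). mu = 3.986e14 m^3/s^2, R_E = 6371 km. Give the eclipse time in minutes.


r = 8100.3510 km
T = 120.9249 min
Eclipse fraction = arcsin(R_E/r)/pi = arcsin(6371.0000/8100.3510)/pi
= arcsin(0.7865091)/pi = 0.2881137
Eclipse duration = 0.2881137 * 120.9249 = 34.8401 min

34.8401 minutes


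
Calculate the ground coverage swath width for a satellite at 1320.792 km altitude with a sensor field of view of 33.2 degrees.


FOV = 33.2 deg = 0.5794493 rad
swath = 2 * alt * tan(FOV/2) = 2 * 1320.792 * tan(0.2897247)
swath = 2 * 1320.792 * 0.2981129
swath = 787.4904 km

787.4904 km


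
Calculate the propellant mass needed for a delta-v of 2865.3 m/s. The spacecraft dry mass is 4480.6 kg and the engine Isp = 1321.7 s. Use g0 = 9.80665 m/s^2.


ve = Isp * g0 = 1321.7 * 9.80665 = 12961.449305 m/s
mass ratio = exp(dv/ve) = exp(2865.3/12961.449305) = 1.24740232
m_prop = m_dry * (mr - 1) = 4480.6 * (1.24740232 - 1)
m_prop = 1108.5108 kg

1108.5108 kg


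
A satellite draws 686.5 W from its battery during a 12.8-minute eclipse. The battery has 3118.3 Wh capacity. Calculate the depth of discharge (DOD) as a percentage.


E_used = P * t / 60 = 686.5 * 12.8 / 60 = 146.4533 Wh
DOD = E_used / E_total * 100 = 146.4533 / 3118.3 * 100
DOD = 4.6966 %

4.6966 %


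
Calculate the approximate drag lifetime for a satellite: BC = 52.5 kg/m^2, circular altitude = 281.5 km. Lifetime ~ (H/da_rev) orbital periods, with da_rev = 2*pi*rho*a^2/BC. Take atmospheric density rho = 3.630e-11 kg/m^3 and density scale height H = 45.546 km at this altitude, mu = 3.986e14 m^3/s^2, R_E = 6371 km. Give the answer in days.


a = R_E + alt = 6652.5000 km = 6.6525e+06 m
da_rev = 2*pi*rho*a^2/BC = 2*pi*3.630e-11*(6.6525e+06)^2/52.5 = 192.263550 m per revolution
N = H/da_rev = 45546.0000 m / 192.263550 m = 236.8936 revolutions
P = 2*pi*sqrt(a^3/mu) = 5399.9352 s
lifetime = N*P = 236.8936 * 5399.9352 = 1.27921e+06 s = 14.8057 days

14.8057 days


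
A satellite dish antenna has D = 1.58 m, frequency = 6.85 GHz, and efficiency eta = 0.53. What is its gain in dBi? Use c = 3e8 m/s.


lambda = c/f = 3e8 / 6.85e+09 = 0.04379562 m
G = eta*(pi*D/lambda)^2 = 0.53*(pi*1.58/0.04379562)^2
G = 6808.1391 (linear)
G = 10*log10(6808.1391) = 38.3303 dBi

38.3303 dBi


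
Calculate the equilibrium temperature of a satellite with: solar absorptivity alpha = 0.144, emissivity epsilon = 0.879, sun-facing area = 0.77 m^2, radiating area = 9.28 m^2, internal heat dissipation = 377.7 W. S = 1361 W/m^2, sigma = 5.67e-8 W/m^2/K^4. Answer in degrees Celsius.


Numerator = alpha*S*A_sun + Q_int = 0.144*1361*0.77 + 377.7 = 528.6077 W
Denominator = eps*sigma*A_rad = 0.879*5.67e-8*9.28 = 4.625087e-07 W/K^4
T^4 = 1.142914e+09 K^4
T = 183.8668 K = -89.2832 C

-89.2832 degrees Celsius


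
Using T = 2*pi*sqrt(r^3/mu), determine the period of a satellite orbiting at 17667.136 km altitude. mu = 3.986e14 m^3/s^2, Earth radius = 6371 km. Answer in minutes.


r = 24038.1360 km = 2.4038136e+07 m
T = 2*pi*sqrt(r^3/mu) = 2*pi*sqrt(1.3890004e+22 / 3.986e14)
T = 37090.4757 s = 618.1746 min

618.1746 minutes


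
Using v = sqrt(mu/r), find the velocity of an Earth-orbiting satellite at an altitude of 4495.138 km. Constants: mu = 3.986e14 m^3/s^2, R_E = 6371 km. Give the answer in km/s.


r = R_E + alt = 6371.0 + 4495.138 = 10866.1380 km = 1.0866138e+07 m
v = sqrt(mu/r) = sqrt(3.986e14 / 1.0866138e+07) = 6056.6299 m/s = 6.0566 km/s

6.0566 km/s


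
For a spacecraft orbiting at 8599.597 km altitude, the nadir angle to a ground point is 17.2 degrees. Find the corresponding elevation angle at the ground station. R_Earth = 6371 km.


r = R_E + alt = 14970.5970 km
Law of sines in the satellite / Earth-center / ground-point triangle:
  sin(nadir)/R_E = sin(90 + el)/r  =>  cos(el) = (r/R_E)*sin(nadir)
cos(el) = (14970.5970 / 6371.0000) * sin(17.2 deg) = 0.6948558
el = arccos(0.6948558) = 45.9843 deg
(Earth-central angle = 90 - nadir - el = 26.8157 deg)

45.9843 degrees


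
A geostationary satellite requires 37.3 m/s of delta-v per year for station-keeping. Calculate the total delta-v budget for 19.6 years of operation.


dV = rate * years = 37.3 * 19.6
dV = 731.0800 m/s

731.0800 m/s


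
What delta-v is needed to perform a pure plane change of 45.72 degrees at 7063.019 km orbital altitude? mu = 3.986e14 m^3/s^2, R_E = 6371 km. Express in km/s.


r = 13434.0190 km = 1.3434019e+07 m
V = sqrt(mu/r) = 5447.1040 m/s
di = 45.72 deg = 0.7979645 rad
dV = 2*V*sin(di/2) = 2*5447.1040*sin(0.3989823)
dV = 4232.1901 m/s = 4.2322 km/s

4.2322 km/s


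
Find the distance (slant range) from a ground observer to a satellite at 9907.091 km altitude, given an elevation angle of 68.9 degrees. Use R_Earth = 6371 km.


h = 9907.091 km, el = 68.9 deg
d = -R_E*sin(el) + sqrt((R_E*sin(el))^2 + 2*R_E*h + h^2)
d = -6371.0000*sin(1.2025) + sqrt((6371.0000*0.9329535)^2 + 2*6371.0000*9907.091 + 9907.091^2)
d = 10171.8572 km

10171.8572 km


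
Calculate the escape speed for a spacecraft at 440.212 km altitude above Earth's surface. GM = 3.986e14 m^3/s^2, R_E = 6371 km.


r = 6371.0 + 440.212 = 6811.2120 km = 6.811212e+06 m
v_esc = sqrt(2*mu/r) = sqrt(2*3.986e14 / 6.811212e+06)
v_esc = 10818.6095 m/s = 10.8186 km/s

10.8186 km/s


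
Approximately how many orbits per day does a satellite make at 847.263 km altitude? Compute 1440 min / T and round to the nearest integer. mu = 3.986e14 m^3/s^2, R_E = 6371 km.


r = 7.218263e+06 m
T = 2*pi*sqrt(r^3/mu) = 6103.2375 s = 101.7206 min
revs/day = 1440 / 101.7206 = 14.1564
Rounded: 14 revolutions per day

14 revolutions per day


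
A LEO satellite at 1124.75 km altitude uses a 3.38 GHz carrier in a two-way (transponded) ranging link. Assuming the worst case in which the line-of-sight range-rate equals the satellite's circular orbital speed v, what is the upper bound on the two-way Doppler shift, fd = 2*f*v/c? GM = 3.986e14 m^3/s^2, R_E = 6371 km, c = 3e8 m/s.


r = 7.49575e+06 m
v = sqrt(mu/r) = 7292.2425 m/s (worst-case radial velocity)
f = 3.38 GHz = 3.38e+09 Hz
fd = 2*f*v/c = 2*3.38e+09*7292.2425/3.0e+08
fd = 164318.5302 Hz

164318.5302 Hz


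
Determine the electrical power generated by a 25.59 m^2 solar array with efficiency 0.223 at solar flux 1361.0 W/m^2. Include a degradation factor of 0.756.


P = area * eta * S * degradation
P = 25.59 * 0.223 * 1361.0 * 0.756
P = 5871.5812 W

5871.5812 W


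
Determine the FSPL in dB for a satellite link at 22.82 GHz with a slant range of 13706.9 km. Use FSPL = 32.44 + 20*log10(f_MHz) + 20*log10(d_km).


f = 22.82 GHz = 22820.0000 MHz
d = 13706.9 km
FSPL = 32.44 + 20*log10(22820.0000) + 20*log10(13706.9)
FSPL = 32.44 + 87.1663 + 82.7388
FSPL = 202.3451 dB

202.3451 dB


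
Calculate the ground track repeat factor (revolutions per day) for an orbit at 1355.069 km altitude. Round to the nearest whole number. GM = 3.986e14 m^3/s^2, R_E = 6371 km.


r = 7.726069e+06 m
T = 2*pi*sqrt(r^3/mu) = 6758.4810 s = 112.6413 min
revs/day = 1440 / 112.6413 = 12.7839
Rounded: 13 revolutions per day

13 revolutions per day


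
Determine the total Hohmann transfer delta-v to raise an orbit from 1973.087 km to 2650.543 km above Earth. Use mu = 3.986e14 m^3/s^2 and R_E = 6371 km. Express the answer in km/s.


r1 = 8344.0870 km = 8.344087e+06 m
r2 = 9021.5430 km = 9.021543e+06 m
dv1 = sqrt(mu/r1)*(sqrt(2*r2/(r1+r2)) - 1) = 133.5257 m/s
dv2 = sqrt(mu/r2)*(1 - sqrt(2*r1/(r1+r2))) = 130.9446 m/s
total dv = |dv1| + |dv2| = 133.5257 + 130.9446 = 264.4703 m/s = 0.2644703 km/s

0.2645 km/s


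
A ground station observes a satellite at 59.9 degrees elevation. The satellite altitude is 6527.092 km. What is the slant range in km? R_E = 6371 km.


h = 6527.092 km, el = 59.9 deg
d = -R_E*sin(el) + sqrt((R_E*sin(el))^2 + 2*R_E*h + h^2)
d = -6371.0000*sin(1.0455) + sqrt((6371.0000*0.8651514)^2 + 2*6371.0000*6527.092 + 6527.092^2)
d = 6984.1978 km

6984.1978 km


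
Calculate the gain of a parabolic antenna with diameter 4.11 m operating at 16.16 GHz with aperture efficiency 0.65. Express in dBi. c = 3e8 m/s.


lambda = c/f = 3e8 / 1.616e+10 = 0.01856436 m
G = eta*(pi*D/lambda)^2 = 0.65*(pi*4.11/0.01856436)^2
G = 314439.3930 (linear)
G = 10*log10(314439.3930) = 54.9754 dBi

54.9754 dBi


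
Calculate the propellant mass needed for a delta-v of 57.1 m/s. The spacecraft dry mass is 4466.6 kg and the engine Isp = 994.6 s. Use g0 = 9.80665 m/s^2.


ve = Isp * g0 = 994.6 * 9.80665 = 9753.694090 m/s
mass ratio = exp(dv/ve) = exp(57.1/9753.694090) = 1.00587136
m_prop = m_dry * (mr - 1) = 4466.6 * (1.00587136 - 1)
m_prop = 26.2250 kg

26.2250 kg


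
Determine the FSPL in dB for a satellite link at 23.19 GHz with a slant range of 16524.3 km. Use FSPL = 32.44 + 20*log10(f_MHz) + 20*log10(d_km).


f = 23.19 GHz = 23190.0000 MHz
d = 16524.3 km
FSPL = 32.44 + 20*log10(23190.0000) + 20*log10(16524.3)
FSPL = 32.44 + 87.3060 + 84.3625
FSPL = 204.1085 dB

204.1085 dB


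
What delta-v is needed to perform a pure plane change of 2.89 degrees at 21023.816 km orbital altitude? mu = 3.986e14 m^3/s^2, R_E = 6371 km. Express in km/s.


r = 27394.8160 km = 2.7394816e+07 m
V = sqrt(mu/r) = 3814.4722 m/s
di = 2.89 deg = 0.05044002 rad
dV = 2*V*sin(di/2) = 2*3814.4722*sin(0.02522001)
dV = 192.3816 m/s = 0.1923816 km/s

0.1924 km/s


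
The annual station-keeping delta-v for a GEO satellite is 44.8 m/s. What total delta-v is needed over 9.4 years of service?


dV = rate * years = 44.8 * 9.4
dV = 421.1200 m/s

421.1200 m/s


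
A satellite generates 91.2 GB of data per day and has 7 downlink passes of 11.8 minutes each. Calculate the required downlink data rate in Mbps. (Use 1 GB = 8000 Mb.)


total contact time = 7 * 11.8 * 60 = 4956.0000 s
data = 91.2 GB = 729600.0000 Mb
rate = 729600.0000 / 4956.0000 = 147.2155 Mbps

147.2155 Mbps


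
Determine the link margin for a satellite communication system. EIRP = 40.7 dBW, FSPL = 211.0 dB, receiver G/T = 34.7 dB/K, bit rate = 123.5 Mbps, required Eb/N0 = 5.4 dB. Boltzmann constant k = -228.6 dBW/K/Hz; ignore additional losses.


C/N0 = EIRP - FSPL + G/T - k = 40.7 - 211.0 + 34.7 - (-228.6)
C/N0 = 93.0000 dB-Hz
R_b = 123.5 Mbps = 1.235e+08 bps -> 10*log10(R_b) = 80.9167 dB-Hz
Eb/N0 = C/N0 - 10*log10(R_b) = 93.0000 - 80.9167 = 12.0833 dB
Margin = Eb/N0 - Eb/N0_req = 12.0833 - 5.4 = 6.6833 dB (link closes)

6.6833 dB


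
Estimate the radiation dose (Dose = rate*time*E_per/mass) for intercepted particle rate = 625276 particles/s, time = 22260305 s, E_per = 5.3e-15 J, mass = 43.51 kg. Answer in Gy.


Total energy deposited = rate * time * E_per
  = 625276 * 22260305 * 5.3e-15 = 0.07376982 J
Dose = E_total / mass = 0.07376982 / 43.51
Dose = 0.001695468 Gy

0.0017 Gy


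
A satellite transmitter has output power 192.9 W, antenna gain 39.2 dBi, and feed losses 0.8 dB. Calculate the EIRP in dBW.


Pt = 192.9 W = 22.8533 dBW
EIRP = Pt_dBW + Gt - losses = 22.8533 + 39.2 - 0.8 = 61.2533 dBW

61.2533 dBW


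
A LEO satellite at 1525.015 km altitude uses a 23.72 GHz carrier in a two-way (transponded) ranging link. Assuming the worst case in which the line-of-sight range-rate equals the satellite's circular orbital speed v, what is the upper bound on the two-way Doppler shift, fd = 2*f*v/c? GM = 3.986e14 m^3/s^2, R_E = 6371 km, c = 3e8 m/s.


r = 7.896015e+06 m
v = sqrt(mu/r) = 7105.0095 m/s (worst-case radial velocity)
f = 23.72 GHz = 2.372e+10 Hz
fd = 2*f*v/c = 2*2.372e+10*7105.0095/3.0e+08
fd = 1.1235388e+06 Hz

1.1235e+06 Hz


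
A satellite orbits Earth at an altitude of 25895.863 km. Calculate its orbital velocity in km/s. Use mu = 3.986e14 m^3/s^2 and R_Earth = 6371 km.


r = R_E + alt = 6371.0 + 25895.863 = 32266.8630 km = 3.2266863e+07 m
v = sqrt(mu/r) = sqrt(3.986e14 / 3.2266863e+07) = 3514.7163 m/s = 3.5147 km/s

3.5147 km/s


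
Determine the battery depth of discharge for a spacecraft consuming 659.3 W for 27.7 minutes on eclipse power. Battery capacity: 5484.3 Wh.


E_used = P * t / 60 = 659.3 * 27.7 / 60 = 304.3768 Wh
DOD = E_used / E_total * 100 = 304.3768 / 5484.3 * 100
DOD = 5.5500 %

5.5500 %


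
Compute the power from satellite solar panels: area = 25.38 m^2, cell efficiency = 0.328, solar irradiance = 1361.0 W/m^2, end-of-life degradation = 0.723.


P = area * eta * S * degradation
P = 25.38 * 0.328 * 1361.0 * 0.723
P = 8191.4707 W

8191.4707 W


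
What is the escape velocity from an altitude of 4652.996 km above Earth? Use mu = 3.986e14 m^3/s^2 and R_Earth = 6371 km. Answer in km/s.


r = 6371.0 + 4652.996 = 11023.9960 km = 1.1023996e+07 m
v_esc = sqrt(2*mu/r) = sqrt(2*3.986e14 / 1.1023996e+07)
v_esc = 8503.8212 m/s = 8.5038 km/s

8.5038 km/s


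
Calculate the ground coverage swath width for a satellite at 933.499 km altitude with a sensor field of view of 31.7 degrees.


FOV = 31.7 deg = 0.5532694 rad
swath = 2 * alt * tan(FOV/2) = 2 * 933.499 * tan(0.2766347)
swath = 2 * 933.499 * 0.2839143
swath = 530.0673 km

530.0673 km


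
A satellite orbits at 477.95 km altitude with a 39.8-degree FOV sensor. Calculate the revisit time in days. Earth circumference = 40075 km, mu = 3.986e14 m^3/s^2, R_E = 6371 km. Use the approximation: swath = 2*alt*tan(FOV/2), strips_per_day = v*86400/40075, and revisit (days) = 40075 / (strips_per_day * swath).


swath = 2*477.95*tan(0.3473205) = 346.0310 km
v = sqrt(mu/r) = 7628.8074 m/s = 7.6288 km/s
strips/day = v*86400/40075 = 7.6288*86400/40075 = 16.4474
coverage/day = strips * swath = 16.4474 * 346.0310 = 5691.3046 km
revisit = 40075 / 5691.3046 = 7.0414 days

7.0414 days


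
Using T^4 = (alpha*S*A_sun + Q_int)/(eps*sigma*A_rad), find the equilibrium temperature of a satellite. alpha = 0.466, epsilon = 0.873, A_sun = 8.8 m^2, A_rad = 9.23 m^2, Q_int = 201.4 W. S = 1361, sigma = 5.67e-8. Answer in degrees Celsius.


Numerator = alpha*S*A_sun + Q_int = 0.466*1361*8.8 + 201.4 = 5782.5888 W
Denominator = eps*sigma*A_rad = 0.873*5.67e-8*9.23 = 4.5687669e-07 W/K^4
T^4 = 1.2656782e+10 K^4
T = 335.4137 K = 62.2637 C

62.2637 degrees Celsius


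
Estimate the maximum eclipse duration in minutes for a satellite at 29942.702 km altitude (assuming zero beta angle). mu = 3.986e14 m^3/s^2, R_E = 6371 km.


r = 36313.7020 km
T = 1147.7988 min
Eclipse fraction = arcsin(R_E/r)/pi = arcsin(6371.0000/36313.7020)/pi
= arcsin(0.1754434)/pi = 0.05613591
Eclipse duration = 0.05613591 * 1147.7988 = 64.4327 min

64.4327 minutes


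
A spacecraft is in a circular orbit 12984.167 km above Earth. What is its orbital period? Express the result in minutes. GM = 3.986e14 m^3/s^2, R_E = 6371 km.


r = 19355.1670 km = 1.9355167e+07 m
T = 2*pi*sqrt(r^3/mu) = 2*pi*sqrt(7.2508808e+21 / 3.986e14)
T = 26798.2606 s = 446.6377 min

446.6377 minutes


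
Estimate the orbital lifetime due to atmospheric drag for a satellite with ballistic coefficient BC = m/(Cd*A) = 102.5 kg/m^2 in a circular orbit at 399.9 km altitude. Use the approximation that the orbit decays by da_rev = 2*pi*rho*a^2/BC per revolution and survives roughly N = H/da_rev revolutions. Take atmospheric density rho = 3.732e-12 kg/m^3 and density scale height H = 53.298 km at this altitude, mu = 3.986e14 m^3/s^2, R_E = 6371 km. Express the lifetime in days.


a = R_E + alt = 6770.9000 km = 6.7709e+06 m
da_rev = 2*pi*rho*a^2/BC = 2*pi*3.732e-12*(6.7709e+06)^2/102.5 = 10.487946 m per revolution
N = H/da_rev = 53298.0000 m / 10.487946 m = 5081.8340 revolutions
P = 2*pi*sqrt(a^3/mu) = 5544.7353 s
lifetime = N*P = 5081.8340 * 5544.7353 = 2.8177425e+07 s = 326.1276 days

326.1276 days


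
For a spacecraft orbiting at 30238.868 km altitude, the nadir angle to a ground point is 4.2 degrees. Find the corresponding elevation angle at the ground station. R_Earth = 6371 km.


r = R_E + alt = 36609.8680 km
Law of sines in the satellite / Earth-center / ground-point triangle:
  sin(nadir)/R_E = sin(90 + el)/r  =>  cos(el) = (r/R_E)*sin(nadir)
cos(el) = (36609.8680 / 6371.0000) * sin(4.2 deg) = 0.4208508
el = arccos(0.4208508) = 65.1117 deg
(Earth-central angle = 90 - nadir - el = 20.6883 deg)

65.1117 degrees


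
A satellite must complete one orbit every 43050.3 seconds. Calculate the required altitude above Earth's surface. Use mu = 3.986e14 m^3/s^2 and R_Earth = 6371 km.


T = 43050.3 s
r = (mu*T^2/(4*pi^2))^(1/3) = (3.986e14 * 43050.3^2 / (4*pi^2))^(1/3)
r = 2.6548703e+07 m = 26548.7029 km
alt = r - R_E = 26548.7029 - 6371 = 20177.7029 km

20177.7029 km


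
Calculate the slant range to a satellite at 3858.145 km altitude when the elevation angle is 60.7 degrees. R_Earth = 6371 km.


h = 3858.145 km, el = 60.7 deg
d = -R_E*sin(el) + sqrt((R_E*sin(el))^2 + 2*R_E*h + h^2)
d = -6371.0000*sin(1.0594) + sqrt((6371.0000*0.8720693)^2 + 2*6371.0000*3858.145 + 3858.145^2)
d = 4186.4480 km

4186.4480 km


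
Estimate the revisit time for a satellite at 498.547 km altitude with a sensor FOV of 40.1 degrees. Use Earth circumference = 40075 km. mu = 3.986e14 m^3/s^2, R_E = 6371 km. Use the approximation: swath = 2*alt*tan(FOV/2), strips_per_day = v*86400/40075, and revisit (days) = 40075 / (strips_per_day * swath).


swath = 2*498.547*tan(0.3499385) = 363.8982 km
v = sqrt(mu/r) = 7617.3620 m/s = 7.6174 km/s
strips/day = v*86400/40075 = 7.6174*86400/40075 = 16.4227
coverage/day = strips * swath = 16.4227 * 363.8982 = 5976.1952 km
revisit = 40075 / 5976.1952 = 6.7058 days

6.7058 days


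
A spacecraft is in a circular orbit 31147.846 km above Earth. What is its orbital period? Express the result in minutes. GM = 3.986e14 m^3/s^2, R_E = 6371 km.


r = 37518.8460 km = 3.7518846e+07 m
T = 2*pi*sqrt(r^3/mu) = 2*pi*sqrt(5.2813922e+22 / 3.986e14)
T = 72324.4982 s = 1205.4083 min

1205.4083 minutes


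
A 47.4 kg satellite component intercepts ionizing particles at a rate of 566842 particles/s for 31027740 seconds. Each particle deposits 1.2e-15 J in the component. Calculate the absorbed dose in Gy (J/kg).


Total energy deposited = rate * time * E_per
  = 566842 * 31027740 * 1.2e-15 = 0.02110539 J
Dose = E_total / mass = 0.02110539 / 47.4
Dose = 4.4526142e-04 Gy

4.4526e-04 Gy


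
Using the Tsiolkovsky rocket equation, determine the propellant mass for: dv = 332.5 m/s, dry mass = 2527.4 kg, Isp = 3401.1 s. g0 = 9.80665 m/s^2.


ve = Isp * g0 = 3401.1 * 9.80665 = 33353.397315 m/s
mass ratio = exp(dv/ve) = exp(332.5/33353.397315) = 1.01001886
m_prop = m_dry * (mr - 1) = 2527.4 * (1.01001886 - 1)
m_prop = 25.3217 kg

25.3217 kg


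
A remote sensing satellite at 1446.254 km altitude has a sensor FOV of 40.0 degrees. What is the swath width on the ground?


FOV = 40.0 deg = 0.6981317 rad
swath = 2 * alt * tan(FOV/2) = 2 * 1446.254 * tan(0.3490659)
swath = 2 * 1446.254 * 0.3639702
swath = 1052.7868 km

1052.7868 km


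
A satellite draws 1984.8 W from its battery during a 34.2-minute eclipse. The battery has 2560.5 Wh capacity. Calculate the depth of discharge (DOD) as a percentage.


E_used = P * t / 60 = 1984.8 * 34.2 / 60 = 1131.3360 Wh
DOD = E_used / E_total * 100 = 1131.3360 / 2560.5 * 100
DOD = 44.1842 %

44.1842 %


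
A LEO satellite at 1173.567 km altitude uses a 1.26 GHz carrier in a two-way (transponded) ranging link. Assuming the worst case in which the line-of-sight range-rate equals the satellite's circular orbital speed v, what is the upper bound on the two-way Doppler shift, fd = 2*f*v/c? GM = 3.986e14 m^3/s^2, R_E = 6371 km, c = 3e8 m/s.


r = 7.544567e+06 m
v = sqrt(mu/r) = 7268.6120 m/s (worst-case radial velocity)
f = 1.26 GHz = 1.26e+09 Hz
fd = 2*f*v/c = 2*1.26e+09*7268.6120/3.0e+08
fd = 61056.3409 Hz

61056.3409 Hz


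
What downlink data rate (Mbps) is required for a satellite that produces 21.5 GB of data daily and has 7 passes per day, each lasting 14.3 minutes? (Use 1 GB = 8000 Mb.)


total contact time = 7 * 14.3 * 60 = 6006.0000 s
data = 21.5 GB = 172000.0000 Mb
rate = 172000.0000 / 6006.0000 = 28.6380 Mbps

28.6380 Mbps


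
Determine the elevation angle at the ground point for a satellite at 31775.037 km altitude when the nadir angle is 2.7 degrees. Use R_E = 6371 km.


r = R_E + alt = 38146.0370 km
Law of sines in the satellite / Earth-center / ground-point triangle:
  sin(nadir)/R_E = sin(90 + el)/r  =>  cos(el) = (r/R_E)*sin(nadir)
cos(el) = (38146.0370 / 6371.0000) * sin(2.7 deg) = 0.2820475
el = arccos(0.2820475) = 73.6176 deg
(Earth-central angle = 90 - nadir - el = 13.6824 deg)

73.6176 degrees


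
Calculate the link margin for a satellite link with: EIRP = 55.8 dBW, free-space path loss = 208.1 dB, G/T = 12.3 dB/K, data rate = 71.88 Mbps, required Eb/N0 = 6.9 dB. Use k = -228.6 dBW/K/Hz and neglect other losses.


C/N0 = EIRP - FSPL + G/T - k = 55.8 - 208.1 + 12.3 - (-228.6)
C/N0 = 88.6000 dB-Hz
R_b = 71.88 Mbps = 7.188e+07 bps -> 10*log10(R_b) = 78.5661 dB-Hz
Eb/N0 = C/N0 - 10*log10(R_b) = 88.6000 - 78.5661 = 10.0339 dB
Margin = Eb/N0 - Eb/N0_req = 10.0339 - 6.9 = 3.1339 dB (link closes)

3.1339 dB
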